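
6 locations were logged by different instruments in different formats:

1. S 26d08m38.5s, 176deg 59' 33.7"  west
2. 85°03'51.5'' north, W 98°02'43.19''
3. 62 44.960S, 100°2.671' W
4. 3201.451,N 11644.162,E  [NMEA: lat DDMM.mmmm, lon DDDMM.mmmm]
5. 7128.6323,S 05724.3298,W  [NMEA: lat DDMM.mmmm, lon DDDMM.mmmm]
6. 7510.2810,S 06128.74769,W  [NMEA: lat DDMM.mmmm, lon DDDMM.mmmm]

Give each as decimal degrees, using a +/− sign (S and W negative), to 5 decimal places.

1. -26.14403, -176.99269
2. 85.06431, -98.04533
3. -62.74933, -100.04452
4. 32.02418, 116.73603
5. -71.47721, -57.40550
6. -75.17135, -61.47913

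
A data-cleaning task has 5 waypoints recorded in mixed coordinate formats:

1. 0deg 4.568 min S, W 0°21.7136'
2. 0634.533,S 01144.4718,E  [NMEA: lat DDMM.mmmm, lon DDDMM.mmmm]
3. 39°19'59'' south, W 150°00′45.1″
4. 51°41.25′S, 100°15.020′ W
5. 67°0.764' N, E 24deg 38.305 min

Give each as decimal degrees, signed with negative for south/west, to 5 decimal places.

1. -0.07613, -0.36189
2. -6.57555, 11.74120
3. -39.33306, -150.01253
4. -51.68750, -100.25033
5. 67.01273, 24.63842

Point 1:
  φ: 4.568′ = 0.076133°; total 0.076133
  hemisphere S, so the sign is −
  Longitude: 0 + 21.7136/60 = 0.361893
  W → negative
Point 2:
  Latitude: split at 2 digits → 06° and 34.533′; 6 + 34.533/60 = 6.575550
  S ⇒ negate
  Lon: degrees = first 3 digits = 11, minutes = 44.4718; 11 + 44.4718/60 = 11.741197
  E ⇒ keep positive
Point 3:
  Lat: 19′ + 59″ = 19.98333′; 39 + 19.98333/60 = 39.333056
  hemisphere S, so the sign is −
  λ: 0′ + 45.1″ = 0.75167′; 150 + 0.75167/60 = 150.012528
  W ⇒ negate
Point 4:
  Lat: 51 + 41.25/60 = 51.687500
  S ⇒ negate
  λ: 15.02′ = 0.250333°; total 100.250333
  hemisphere W, so the sign is −
Point 5:
  φ: 67 + 0.764/60 = 67.012733
  N ⇒ keep positive
  Longitude: 24 + 38.305/60 = 24.638417
  E → positive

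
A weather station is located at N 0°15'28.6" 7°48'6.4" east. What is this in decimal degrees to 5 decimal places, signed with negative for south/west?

0.25794, 7.80178

Latitude: 0° + 15/60 + 28.6/3600 = 0 + 0.250000 + 0.007944 = 0.257944
N ⇒ keep positive
Lon: 48′ + 6.4″ = 48.10667′; 7 + 48.10667/60 = 7.801778
E ⇒ keep positive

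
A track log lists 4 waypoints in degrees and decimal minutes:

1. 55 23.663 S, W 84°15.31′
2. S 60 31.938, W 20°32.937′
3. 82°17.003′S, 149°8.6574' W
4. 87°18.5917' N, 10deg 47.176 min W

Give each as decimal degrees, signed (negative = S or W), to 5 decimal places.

Point 1:
  Lat: 55 + 23.663/60 = 55.394383
  S ⇒ negate
  Longitude: 15.31′ = 0.255167°; total 84.255167
  hemisphere W, so the sign is −
Point 2:
  Lat: 31.938′ = 0.532300°; total 60.532300
  S → negative
  Lon: 32.937′ = 0.548950°; total 20.548950
  W ⇒ negate
Point 3:
  Lat: 17.003′ = 0.283383°; total 82.283383
  hemisphere S, so the sign is −
  Longitude: 149 + 8.6574/60 = 149.144290
  W → negative
Point 4:
  Lat: 87 + 18.5917/60 = 87.309862
  N ⇒ keep positive
  Longitude: 10 + 47.176/60 = 10.786267
  W → negative

1. -55.39438, -84.25517
2. -60.53230, -20.54895
3. -82.28338, -149.14429
4. 87.30986, -10.78627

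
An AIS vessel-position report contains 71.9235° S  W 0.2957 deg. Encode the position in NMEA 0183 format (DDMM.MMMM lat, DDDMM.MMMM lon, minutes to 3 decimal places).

φ: fractional part 0.923500 → 55.41000 minutes
λ: fractional part 0.295700 → 17.74200 minutes

7155.410,S / 00017.742,W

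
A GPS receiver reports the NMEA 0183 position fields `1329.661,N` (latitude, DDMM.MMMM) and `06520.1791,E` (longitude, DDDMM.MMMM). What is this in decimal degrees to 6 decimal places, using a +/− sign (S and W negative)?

13.494350, 65.336318

φ: degrees = first 2 digits = 13, minutes = 29.661; 13 + 29.661/60 = 13.4943500
N ⇒ keep positive
Longitude: split at 3 digits → 065° and 20.1791′; 65 + 20.1791/60 = 65.3363183
E ⇒ keep positive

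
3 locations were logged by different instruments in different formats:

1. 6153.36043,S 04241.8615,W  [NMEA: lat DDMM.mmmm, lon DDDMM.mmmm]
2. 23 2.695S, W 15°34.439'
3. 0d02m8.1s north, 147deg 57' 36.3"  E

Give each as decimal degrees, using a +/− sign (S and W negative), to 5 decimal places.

1. -61.88934, -42.69769
2. -23.04492, -15.57398
3. 0.03558, 147.96008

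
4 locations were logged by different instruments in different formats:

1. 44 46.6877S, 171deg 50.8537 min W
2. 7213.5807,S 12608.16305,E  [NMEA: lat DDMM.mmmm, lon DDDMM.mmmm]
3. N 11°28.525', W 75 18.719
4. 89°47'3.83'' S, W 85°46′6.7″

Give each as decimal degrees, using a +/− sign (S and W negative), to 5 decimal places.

Point 1:
  φ: 46.6877′ = 0.778128°; total 44.778128
  S ⇒ negate
  λ: 171 + 50.8537/60 = 171.847562
  W ⇒ negate
Point 2:
  Latitude: split at 2 digits → 72° and 13.5807′; 72 + 13.5807/60 = 72.226345
  S ⇒ negate
  λ: degrees = first 3 digits = 126, minutes = 8.16305; 126 + 8.16305/60 = 126.136051
  E → positive
Point 3:
  Latitude: 28.525′ = 0.475417°; total 11.475417
  N → positive
  Lon: 18.719′ = 0.311983°; total 75.311983
  hemisphere W, so the sign is −
Point 4:
  Lat: 47′ + 3.83″ = 47.06383′; 89 + 47.06383/60 = 89.784397
  S ⇒ negate
  λ: 85° + 46/60 + 6.7/3600 = 85 + 0.766667 + 0.001861 = 85.768528
  W ⇒ negate

1. -44.77813, -171.84756
2. -72.22635, 126.13605
3. 11.47542, -75.31198
4. -89.78440, -85.76853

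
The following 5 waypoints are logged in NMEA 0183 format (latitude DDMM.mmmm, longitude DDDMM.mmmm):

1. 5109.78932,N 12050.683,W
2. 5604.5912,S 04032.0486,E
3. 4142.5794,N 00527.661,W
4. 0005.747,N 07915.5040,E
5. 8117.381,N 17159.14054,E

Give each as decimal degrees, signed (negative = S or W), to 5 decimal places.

1. 51.16316, -120.84472
2. -56.07652, 40.53414
3. 41.70966, -5.46102
4. 0.09578, 79.25840
5. 81.28968, 171.98568

Point 1:
  Latitude: degrees = first 2 digits = 51, minutes = 9.78932; 51 + 9.78932/60 = 51.163155
  N ⇒ keep positive
  λ: degrees = first 3 digits = 120, minutes = 50.683; 120 + 50.683/60 = 120.844717
  W → negative
Point 2:
  Latitude: degrees = first 2 digits = 56, minutes = 4.5912; 56 + 4.5912/60 = 56.076520
  S ⇒ negate
  Longitude: split at 3 digits → 040° and 32.0486′; 40 + 32.0486/60 = 40.534143
  E ⇒ keep positive
Point 3:
  φ: split at 2 digits → 41° and 42.5794′; 41 + 42.5794/60 = 41.709657
  N → positive
  λ: split at 3 digits → 005° and 27.661′; 5 + 27.661/60 = 5.461017
  W → negative
Point 4:
  Latitude: degrees = first 2 digits = 0, minutes = 5.747; 0 + 5.747/60 = 0.095783
  N → positive
  Longitude: split at 3 digits → 079° and 15.504′; 79 + 15.504/60 = 79.258400
  E ⇒ keep positive
Point 5:
  Latitude: split at 2 digits → 81° and 17.381′; 81 + 17.381/60 = 81.289683
  N → positive
  Longitude: split at 3 digits → 171° and 59.14054′; 171 + 59.14054/60 = 171.985676
  E → positive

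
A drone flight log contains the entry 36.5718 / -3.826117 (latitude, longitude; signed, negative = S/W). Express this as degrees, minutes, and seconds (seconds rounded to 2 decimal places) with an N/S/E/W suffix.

Latitude: whole degrees 36; 34.30800′ → 34′ and 18.4800″
Longitude is negative → W; |value| = 3.826117
λ: 0.826117° → 49.56702′; 0.56702 × 60 = 34.0212″

36°34′18.48″ N, 3°49′34.02″ W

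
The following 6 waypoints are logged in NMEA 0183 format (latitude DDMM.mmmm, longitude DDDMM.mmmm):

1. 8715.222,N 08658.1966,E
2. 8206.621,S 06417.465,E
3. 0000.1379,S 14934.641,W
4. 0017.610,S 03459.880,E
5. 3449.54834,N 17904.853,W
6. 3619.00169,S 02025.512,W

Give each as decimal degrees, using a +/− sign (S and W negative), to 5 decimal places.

1. 87.25370, 86.96994
2. -82.11035, 64.29108
3. -0.00230, -149.57735
4. -0.29350, 34.99800
5. 34.82581, -179.08088
6. -36.31669, -20.42520

Point 1:
  Latitude: split at 2 digits → 87° and 15.222′; 87 + 15.222/60 = 87.253700
  N ⇒ keep positive
  Longitude: degrees = first 3 digits = 86, minutes = 58.1966; 86 + 58.1966/60 = 86.969943
  E → positive
Point 2:
  Lat: split at 2 digits → 82° and 6.621′; 82 + 6.621/60 = 82.110350
  hemisphere S, so the sign is −
  Lon: degrees = first 3 digits = 64, minutes = 17.465; 64 + 17.465/60 = 64.291083
  E ⇒ keep positive
Point 3:
  φ: split at 2 digits → 00° and 0.1379′; 0 + 0.1379/60 = 0.002298
  S ⇒ negate
  Lon: split at 3 digits → 149° and 34.641′; 149 + 34.641/60 = 149.577350
  W → negative
Point 4:
  Lat: degrees = first 2 digits = 0, minutes = 17.61; 0 + 17.61/60 = 0.293500
  S ⇒ negate
  Lon: degrees = first 3 digits = 34, minutes = 59.88; 34 + 59.88/60 = 34.998000
  E → positive
Point 5:
  Lat: split at 2 digits → 34° and 49.54834′; 34 + 49.54834/60 = 34.825806
  N → positive
  λ: split at 3 digits → 179° and 4.853′; 179 + 4.853/60 = 179.080883
  hemisphere W, so the sign is −
Point 6:
  φ: degrees = first 2 digits = 36, minutes = 19.00169; 36 + 19.00169/60 = 36.316695
  hemisphere S, so the sign is −
  Lon: split at 3 digits → 020° and 25.512′; 20 + 25.512/60 = 20.425200
  hemisphere W, so the sign is −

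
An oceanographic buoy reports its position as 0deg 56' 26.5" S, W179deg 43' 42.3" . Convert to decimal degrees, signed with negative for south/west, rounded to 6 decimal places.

φ: 0° + 56/60 + 26.5/3600 = 0 + 0.933333 + 0.007361 = 0.9406944
hemisphere S, so the sign is −
Longitude: 179 + 43/60 + 42.3/3600 = 179.7284167
W ⇒ negate

-0.940694, -179.728417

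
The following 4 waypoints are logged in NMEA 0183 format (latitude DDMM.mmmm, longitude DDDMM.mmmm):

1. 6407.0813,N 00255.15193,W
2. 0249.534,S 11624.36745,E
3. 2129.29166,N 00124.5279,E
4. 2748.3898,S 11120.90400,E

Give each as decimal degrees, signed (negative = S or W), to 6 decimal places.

Point 1:
  Latitude: degrees = first 2 digits = 64, minutes = 7.0813; 64 + 7.0813/60 = 64.1180217
  N → positive
  Longitude: split at 3 digits → 002° and 55.15193′; 2 + 55.15193/60 = 2.9191988
  W → negative
Point 2:
  Latitude: degrees = first 2 digits = 2, minutes = 49.534; 2 + 49.534/60 = 2.8255667
  hemisphere S, so the sign is −
  Lon: split at 3 digits → 116° and 24.36745′; 116 + 24.36745/60 = 116.4061242
  E → positive
Point 3:
  Lat: degrees = first 2 digits = 21, minutes = 29.29166; 21 + 29.29166/60 = 21.4881943
  N ⇒ keep positive
  λ: split at 3 digits → 001° and 24.5279′; 1 + 24.5279/60 = 1.4087983
  E ⇒ keep positive
Point 4:
  Lat: split at 2 digits → 27° and 48.3898′; 27 + 48.3898/60 = 27.8064967
  S → negative
  Longitude: split at 3 digits → 111° and 20.904′; 111 + 20.904/60 = 111.3484000
  E ⇒ keep positive

1. 64.118022, -2.919199
2. -2.825567, 116.406124
3. 21.488194, 1.408798
4. -27.806497, 111.348400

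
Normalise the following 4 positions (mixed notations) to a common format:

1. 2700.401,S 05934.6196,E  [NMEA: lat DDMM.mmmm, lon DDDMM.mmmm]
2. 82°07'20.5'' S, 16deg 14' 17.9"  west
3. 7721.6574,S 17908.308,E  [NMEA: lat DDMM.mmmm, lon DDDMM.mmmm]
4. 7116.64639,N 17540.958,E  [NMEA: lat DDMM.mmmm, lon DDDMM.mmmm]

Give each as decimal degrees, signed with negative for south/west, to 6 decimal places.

Point 1:
  φ: degrees = first 2 digits = 27, minutes = 0.401; 27 + 0.401/60 = 27.0066833
  hemisphere S, so the sign is −
  λ: degrees = first 3 digits = 59, minutes = 34.6196; 59 + 34.6196/60 = 59.5769933
  E ⇒ keep positive
Point 2:
  φ: 82° + 7/60 + 20.5/3600 = 82 + 0.116667 + 0.005694 = 82.1223611
  S ⇒ negate
  λ: 16° + 14/60 + 17.9/3600 = 16 + 0.233333 + 0.004972 = 16.2383056
  W ⇒ negate
Point 3:
  Latitude: split at 2 digits → 77° and 21.6574′; 77 + 21.6574/60 = 77.3609567
  S → negative
  Lon: split at 3 digits → 179° and 8.308′; 179 + 8.308/60 = 179.1384667
  E ⇒ keep positive
Point 4:
  φ: degrees = first 2 digits = 71, minutes = 16.64639; 71 + 16.64639/60 = 71.2774398
  N ⇒ keep positive
  λ: degrees = first 3 digits = 175, minutes = 40.958; 175 + 40.958/60 = 175.6826333
  E ⇒ keep positive

1. -27.006683, 59.576993
2. -82.122361, -16.238306
3. -77.360957, 179.138467
4. 71.277440, 175.682633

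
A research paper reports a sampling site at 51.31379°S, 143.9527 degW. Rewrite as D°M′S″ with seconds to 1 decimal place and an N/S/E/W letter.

51°18′49.6″ S, 143°57′9.7″ W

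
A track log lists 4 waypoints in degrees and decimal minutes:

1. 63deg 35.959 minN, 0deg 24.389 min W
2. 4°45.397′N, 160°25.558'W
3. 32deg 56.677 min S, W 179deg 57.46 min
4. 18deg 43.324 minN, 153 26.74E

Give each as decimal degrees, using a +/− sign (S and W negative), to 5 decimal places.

1. 63.59932, -0.40648
2. 4.75662, -160.42597
3. -32.94462, -179.95767
4. 18.72207, 153.44567

Point 1:
  Latitude: 63 + 35.959/60 = 63.599317
  N → positive
  Lon: 0 + 24.389/60 = 0.406483
  hemisphere W, so the sign is −
Point 2:
  Latitude: 4 + 45.397/60 = 4.756617
  N → positive
  Longitude: 25.558′ = 0.425967°; total 160.425967
  W → negative
Point 3:
  Lat: 32 + 56.677/60 = 32.944617
  hemisphere S, so the sign is −
  Lon: 57.46′ = 0.957667°; total 179.957667
  W ⇒ negate
Point 4:
  Lat: 43.324′ = 0.722067°; total 18.722067
  N → positive
  λ: 153 + 26.74/60 = 153.445667
  E → positive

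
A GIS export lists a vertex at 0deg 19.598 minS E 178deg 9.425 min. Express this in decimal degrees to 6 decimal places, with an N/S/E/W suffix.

φ: 0 + 19.598/60 = 0.3266333
Longitude: 9.425′ = 0.157083°; total 178.1570833

0.326633° S, 178.157083° E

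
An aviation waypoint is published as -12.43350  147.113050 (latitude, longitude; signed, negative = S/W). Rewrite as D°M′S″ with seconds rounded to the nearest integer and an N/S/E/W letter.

12°26′1″ S, 147°06′47″ E

Latitude is negative → S; |value| = 12.433500
Lat: whole degrees 12; 26.01000′ → 26′ and 0.60″
Longitude: whole degrees 147; 6.78300′ → 6′ and 46.98″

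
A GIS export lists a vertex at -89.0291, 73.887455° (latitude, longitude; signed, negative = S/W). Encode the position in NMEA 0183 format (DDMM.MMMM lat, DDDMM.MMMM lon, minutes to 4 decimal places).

Latitude is negative → S; |value| = 89.029100
φ: fractional part 0.029100 → 1.746000 minutes
Longitude: minutes = (73.887455 − 73) × 60 = 53.247300

8901.7460,S / 07353.2473,E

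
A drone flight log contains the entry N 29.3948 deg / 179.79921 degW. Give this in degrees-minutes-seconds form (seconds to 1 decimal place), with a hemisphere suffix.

29°23′41.3″ N, 179°47′57.2″ W

φ: 0.394800 × 60 = 23.68800′ → 23′, remainder × 60 = 41.280″
λ: whole degrees 179; 47.95260′ → 47′ and 57.156″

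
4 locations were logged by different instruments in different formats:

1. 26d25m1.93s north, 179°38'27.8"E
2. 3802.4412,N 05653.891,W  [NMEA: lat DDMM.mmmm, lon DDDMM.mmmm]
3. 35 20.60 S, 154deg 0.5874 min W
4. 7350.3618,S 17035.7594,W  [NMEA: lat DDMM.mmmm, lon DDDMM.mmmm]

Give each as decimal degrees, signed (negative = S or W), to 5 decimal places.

Point 1:
  Latitude: 26 + 25/60 + 1.93/3600 = 26.417203
  N ⇒ keep positive
  λ: 38′ + 27.8″ = 38.46333′; 179 + 38.46333/60 = 179.641056
  E ⇒ keep positive
Point 2:
  Lat: degrees = first 2 digits = 38, minutes = 2.4412; 38 + 2.4412/60 = 38.040687
  N ⇒ keep positive
  Lon: split at 3 digits → 056° and 53.891′; 56 + 53.891/60 = 56.898183
  W ⇒ negate
Point 3:
  φ: 20.6′ = 0.343333°; total 35.343333
  S → negative
  Longitude: 154 + 0.5874/60 = 154.009790
  W ⇒ negate
Point 4:
  Latitude: degrees = first 2 digits = 73, minutes = 50.3618; 73 + 50.3618/60 = 73.839363
  S ⇒ negate
  Lon: split at 3 digits → 170° and 35.7594′; 170 + 35.7594/60 = 170.595990
  W ⇒ negate

1. 26.41720, 179.64106
2. 38.04069, -56.89818
3. -35.34333, -154.00979
4. -73.83936, -170.59599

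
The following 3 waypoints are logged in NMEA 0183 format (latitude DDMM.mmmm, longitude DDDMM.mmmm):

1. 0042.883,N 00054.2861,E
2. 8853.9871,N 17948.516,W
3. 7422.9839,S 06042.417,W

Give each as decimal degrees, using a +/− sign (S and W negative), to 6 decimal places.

Point 1:
  φ: degrees = first 2 digits = 0, minutes = 42.883; 0 + 42.883/60 = 0.7147167
  N → positive
  λ: split at 3 digits → 000° and 54.2861′; 0 + 54.2861/60 = 0.9047683
  E ⇒ keep positive
Point 2:
  Latitude: split at 2 digits → 88° and 53.9871′; 88 + 53.9871/60 = 88.8997850
  N → positive
  Longitude: degrees = first 3 digits = 179, minutes = 48.516; 179 + 48.516/60 = 179.8086000
  W → negative
Point 3:
  φ: split at 2 digits → 74° and 22.9839′; 74 + 22.9839/60 = 74.3830650
  hemisphere S, so the sign is −
  Longitude: split at 3 digits → 060° and 42.417′; 60 + 42.417/60 = 60.7069500
  W → negative

1. 0.714717, 0.904768
2. 88.899785, -179.808600
3. -74.383065, -60.706950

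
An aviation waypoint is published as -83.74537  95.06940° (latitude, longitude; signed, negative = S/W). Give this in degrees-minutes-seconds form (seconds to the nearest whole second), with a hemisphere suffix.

83°44′43″ S, 95°04′10″ E

Latitude is negative → S; |value| = 83.745370
Latitude: 0.745370° → 44.72220′; 0.72220 × 60 = 43.33″
Longitude: 0.069400° → 4.16400′; 0.16400 × 60 = 9.84″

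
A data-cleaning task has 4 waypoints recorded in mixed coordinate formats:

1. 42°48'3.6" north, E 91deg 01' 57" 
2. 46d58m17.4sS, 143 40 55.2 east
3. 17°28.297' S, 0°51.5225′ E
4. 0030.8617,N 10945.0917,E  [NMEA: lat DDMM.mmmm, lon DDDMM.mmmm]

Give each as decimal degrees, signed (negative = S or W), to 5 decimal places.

Point 1:
  φ: 48′ + 3.6″ = 48.06000′; 42 + 48.06000/60 = 42.801000
  N ⇒ keep positive
  Longitude: 91° + 1/60 + 57/3600 = 91 + 0.016667 + 0.015833 = 91.032500
  E → positive
Point 2:
  Lat: 46° + 58/60 + 17.4/3600 = 46 + 0.966667 + 0.004833 = 46.971500
  S → negative
  Lon: 143° + 40/60 + 55.2/3600 = 143 + 0.666667 + 0.015333 = 143.682000
  E → positive
Point 3:
  Latitude: 17 + 28.297/60 = 17.471617
  S → negative
  Lon: 51.5225′ = 0.858708°; total 0.858708
  E → positive
Point 4:
  Latitude: degrees = first 2 digits = 0, minutes = 30.8617; 0 + 30.8617/60 = 0.514362
  N → positive
  Lon: split at 3 digits → 109° and 45.0917′; 109 + 45.0917/60 = 109.751528
  E → positive

1. 42.80100, 91.03250
2. -46.97150, 143.68200
3. -17.47162, 0.85871
4. 0.51436, 109.75153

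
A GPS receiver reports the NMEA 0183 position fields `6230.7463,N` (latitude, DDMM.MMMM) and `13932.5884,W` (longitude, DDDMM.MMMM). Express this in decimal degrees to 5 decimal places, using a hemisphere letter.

Lat: degrees = first 2 digits = 62, minutes = 30.7463; 62 + 30.7463/60 = 62.512438
Longitude: degrees = first 3 digits = 139, minutes = 32.5884; 139 + 32.5884/60 = 139.543140

62.51244° N, 139.54314° W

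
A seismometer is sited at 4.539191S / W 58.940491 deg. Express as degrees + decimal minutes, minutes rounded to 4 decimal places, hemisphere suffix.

4° 32.3515′ S, 58° 56.4295′ W

φ: minutes = (4.539191 − 4) × 60 = 32.351460
λ: minutes = (58.940491 − 58) × 60 = 56.429460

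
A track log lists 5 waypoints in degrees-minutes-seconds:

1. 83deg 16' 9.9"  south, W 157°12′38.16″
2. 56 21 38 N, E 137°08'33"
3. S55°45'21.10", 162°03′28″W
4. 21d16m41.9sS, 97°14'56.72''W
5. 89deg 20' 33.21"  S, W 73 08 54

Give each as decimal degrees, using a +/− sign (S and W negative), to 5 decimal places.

Point 1:
  Latitude: 83° + 16/60 + 9.9/3600 = 83 + 0.266667 + 0.002750 = 83.269417
  hemisphere S, so the sign is −
  Lon: 12′ + 38.16″ = 12.63600′; 157 + 12.63600/60 = 157.210600
  W → negative
Point 2:
  Lat: 56 + 21/60 + 38/3600 = 56.360556
  N ⇒ keep positive
  λ: 137° + 8/60 + 33/3600 = 137 + 0.133333 + 0.009167 = 137.142500
  E ⇒ keep positive
Point 3:
  Lat: 55 + 45/60 + 21.1/3600 = 55.755861
  S → negative
  λ: 3′ + 28″ = 3.46667′; 162 + 3.46667/60 = 162.057778
  W → negative
Point 4:
  Latitude: 16′ + 41.9″ = 16.69833′; 21 + 16.69833/60 = 21.278306
  S ⇒ negate
  λ: 14′ + 56.72″ = 14.94533′; 97 + 14.94533/60 = 97.249089
  hemisphere W, so the sign is −
Point 5:
  Latitude: 20′ + 33.21″ = 20.55350′; 89 + 20.55350/60 = 89.342558
  S → negative
  Lon: 73 + 8/60 + 54/3600 = 73.148333
  W ⇒ negate

1. -83.26942, -157.21060
2. 56.36056, 137.14250
3. -55.75586, -162.05778
4. -21.27831, -97.24909
5. -89.34256, -73.14833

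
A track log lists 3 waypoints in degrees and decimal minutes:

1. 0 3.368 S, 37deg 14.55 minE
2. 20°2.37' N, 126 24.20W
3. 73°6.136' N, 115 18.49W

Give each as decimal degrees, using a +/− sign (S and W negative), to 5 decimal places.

1. -0.05613, 37.24250
2. 20.03950, -126.40333
3. 73.10227, -115.30817

Point 1:
  φ: 0 + 3.368/60 = 0.056133
  S ⇒ negate
  Lon: 14.55′ = 0.242500°; total 37.242500
  E ⇒ keep positive
Point 2:
  Latitude: 2.37′ = 0.039500°; total 20.039500
  N ⇒ keep positive
  Lon: 24.2′ = 0.403333°; total 126.403333
  hemisphere W, so the sign is −
Point 3:
  φ: 6.136′ = 0.102267°; total 73.102267
  N → positive
  λ: 18.49′ = 0.308167°; total 115.308167
  W → negative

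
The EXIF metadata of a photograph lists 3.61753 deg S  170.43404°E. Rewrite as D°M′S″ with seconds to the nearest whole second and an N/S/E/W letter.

Lat: whole degrees 3; 37.05180′ → 37′ and 3.11″
Lon: whole degrees 170; 26.04240′ → 26′ and 2.54″

3°37′3″ S, 170°26′3″ E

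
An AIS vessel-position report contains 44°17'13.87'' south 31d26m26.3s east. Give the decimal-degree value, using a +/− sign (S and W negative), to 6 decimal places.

-44.287186, 31.440639

φ: 44 + 17/60 + 13.87/3600 = 44.2871861
hemisphere S, so the sign is −
Lon: 31 + 26/60 + 26.3/3600 = 31.4406389
E ⇒ keep positive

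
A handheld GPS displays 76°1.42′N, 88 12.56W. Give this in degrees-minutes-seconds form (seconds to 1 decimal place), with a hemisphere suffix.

76°01′25.2″ N, 88°12′33.6″ W

Latitude: 1.42000′ → 1′ and 0.42000 × 60 = 25.200″
Lon: 12.56000′ → 12′ and 0.56000 × 60 = 33.600″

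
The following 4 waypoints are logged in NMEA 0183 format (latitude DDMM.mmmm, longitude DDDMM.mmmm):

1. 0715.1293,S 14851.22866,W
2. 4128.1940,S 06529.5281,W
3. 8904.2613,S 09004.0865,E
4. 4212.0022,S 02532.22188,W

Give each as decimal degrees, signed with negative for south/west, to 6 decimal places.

Point 1:
  Latitude: split at 2 digits → 07° and 15.1293′; 7 + 15.1293/60 = 7.2521550
  hemisphere S, so the sign is −
  Longitude: degrees = first 3 digits = 148, minutes = 51.22866; 148 + 51.22866/60 = 148.8538110
  hemisphere W, so the sign is −
Point 2:
  Lat: degrees = first 2 digits = 41, minutes = 28.194; 41 + 28.194/60 = 41.4699000
  hemisphere S, so the sign is −
  Lon: degrees = first 3 digits = 65, minutes = 29.5281; 65 + 29.5281/60 = 65.4921350
  W ⇒ negate
Point 3:
  Lat: degrees = first 2 digits = 89, minutes = 4.2613; 89 + 4.2613/60 = 89.0710217
  S ⇒ negate
  λ: split at 3 digits → 090° and 4.0865′; 90 + 4.0865/60 = 90.0681083
  E ⇒ keep positive
Point 4:
  φ: degrees = first 2 digits = 42, minutes = 12.0022; 42 + 12.0022/60 = 42.2000367
  S ⇒ negate
  Longitude: degrees = first 3 digits = 25, minutes = 32.22188; 25 + 32.22188/60 = 25.5370313
  hemisphere W, so the sign is −

1. -7.252155, -148.853811
2. -41.469900, -65.492135
3. -89.071022, 90.068108
4. -42.200037, -25.537031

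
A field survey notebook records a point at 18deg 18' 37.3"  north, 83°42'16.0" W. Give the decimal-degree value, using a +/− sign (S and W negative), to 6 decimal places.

18.310361, -83.704444

Latitude: 18° + 18/60 + 37.3/3600 = 18 + 0.300000 + 0.010361 = 18.3103611
N ⇒ keep positive
λ: 42′ + 16″ = 42.26667′; 83 + 42.26667/60 = 83.7044444
W → negative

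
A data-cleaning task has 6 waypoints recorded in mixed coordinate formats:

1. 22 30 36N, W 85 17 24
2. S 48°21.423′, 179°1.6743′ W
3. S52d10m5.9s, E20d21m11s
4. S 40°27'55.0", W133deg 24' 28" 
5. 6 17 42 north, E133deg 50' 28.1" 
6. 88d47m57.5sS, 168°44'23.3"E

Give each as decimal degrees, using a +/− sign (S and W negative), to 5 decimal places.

1. 22.51000, -85.29000
2. -48.35705, -179.02791
3. -52.16831, 20.35306
4. -40.46528, -133.40778
5. 6.29500, 133.84114
6. -88.79931, 168.73981

Point 1:
  φ: 22 + 30/60 + 36/3600 = 22.510000
  N → positive
  Lon: 17′ + 24″ = 17.40000′; 85 + 17.40000/60 = 85.290000
  W → negative
Point 2:
  Lat: 21.423′ = 0.357050°; total 48.357050
  hemisphere S, so the sign is −
  λ: 179 + 1.6743/60 = 179.027905
  W → negative
Point 3:
  Latitude: 52° + 10/60 + 5.9/3600 = 52 + 0.166667 + 0.001639 = 52.168306
  S → negative
  λ: 20 + 21/60 + 11/3600 = 20.353056
  E → positive
Point 4:
  Lat: 40° + 27/60 + 55/3600 = 40 + 0.450000 + 0.015278 = 40.465278
  hemisphere S, so the sign is −
  Lon: 133 + 24/60 + 28/3600 = 133.407778
  W → negative
Point 5:
  Latitude: 6 + 17/60 + 42/3600 = 6.295000
  N ⇒ keep positive
  Longitude: 133 + 50/60 + 28.1/3600 = 133.841139
  E → positive
Point 6:
  Lat: 88 + 47/60 + 57.5/3600 = 88.799306
  S ⇒ negate
  Longitude: 168 + 44/60 + 23.3/3600 = 168.739806
  E ⇒ keep positive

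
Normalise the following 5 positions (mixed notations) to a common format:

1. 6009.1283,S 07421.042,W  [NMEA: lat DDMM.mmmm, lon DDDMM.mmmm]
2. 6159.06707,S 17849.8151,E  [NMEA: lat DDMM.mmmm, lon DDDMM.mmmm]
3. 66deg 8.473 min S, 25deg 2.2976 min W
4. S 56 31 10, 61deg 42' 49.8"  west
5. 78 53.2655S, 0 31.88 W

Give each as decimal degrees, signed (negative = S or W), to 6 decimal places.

1. -60.152138, -74.350700
2. -61.984451, 178.830252
3. -66.141217, -25.038293
4. -56.519444, -61.713833
5. -78.887758, -0.531333

Point 1:
  Latitude: degrees = first 2 digits = 60, minutes = 9.1283; 60 + 9.1283/60 = 60.1521383
  hemisphere S, so the sign is −
  Longitude: split at 3 digits → 074° and 21.042′; 74 + 21.042/60 = 74.3507000
  W ⇒ negate
Point 2:
  φ: degrees = first 2 digits = 61, minutes = 59.06707; 61 + 59.06707/60 = 61.9844512
  S ⇒ negate
  λ: degrees = first 3 digits = 178, minutes = 49.8151; 178 + 49.8151/60 = 178.8302517
  E → positive
Point 3:
  Lat: 8.473′ = 0.141217°; total 66.1412167
  hemisphere S, so the sign is −
  Lon: 2.2976′ = 0.038293°; total 25.0382933
  W → negative
Point 4:
  Latitude: 56° + 31/60 + 10/3600 = 56 + 0.516667 + 0.002778 = 56.5194444
  S ⇒ negate
  Longitude: 61 + 42/60 + 49.8/3600 = 61.7138333
  hemisphere W, so the sign is −
Point 5:
  Lat: 78 + 53.2655/60 = 78.8877583
  hemisphere S, so the sign is −
  Lon: 31.88′ = 0.531333°; total 0.5313333
  W ⇒ negate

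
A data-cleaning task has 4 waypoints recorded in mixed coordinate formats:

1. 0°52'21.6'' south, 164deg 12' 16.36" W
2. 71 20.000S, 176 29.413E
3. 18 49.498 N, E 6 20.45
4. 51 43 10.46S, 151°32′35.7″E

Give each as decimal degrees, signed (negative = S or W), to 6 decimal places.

1. -0.872667, -164.204544
2. -71.333333, 176.490217
3. 18.824967, 6.340833
4. -51.719572, 151.543250

Point 1:
  Latitude: 52′ + 21.6″ = 52.36000′; 0 + 52.36000/60 = 0.8726667
  S → negative
  Lon: 164° + 12/60 + 16.36/3600 = 164 + 0.200000 + 0.004544 = 164.2045444
  W ⇒ negate
Point 2:
  Latitude: 71 + 20/60 = 71.3333333
  hemisphere S, so the sign is −
  Lon: 29.413′ = 0.490217°; total 176.4902167
  E → positive
Point 3:
  Lat: 18 + 49.498/60 = 18.8249667
  N → positive
  λ: 20.45′ = 0.340833°; total 6.3408333
  E → positive
Point 4:
  Lat: 51° + 43/60 + 10.46/3600 = 51 + 0.716667 + 0.002906 = 51.7195722
  S ⇒ negate
  Longitude: 151 + 32/60 + 35.7/3600 = 151.5432500
  E ⇒ keep positive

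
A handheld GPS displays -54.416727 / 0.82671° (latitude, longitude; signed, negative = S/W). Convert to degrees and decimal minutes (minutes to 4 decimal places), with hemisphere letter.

54° 25.0036′ S, 0° 49.6026′ E

Latitude is negative → S; |value| = 54.416727
φ: minutes = (54.416727 − 54) × 60 = 25.003620
λ: fractional part 0.826710 → 49.602600 minutes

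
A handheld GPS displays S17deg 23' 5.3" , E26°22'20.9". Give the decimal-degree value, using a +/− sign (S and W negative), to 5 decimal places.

Latitude: 17 + 23/60 + 5.3/3600 = 17.384806
hemisphere S, so the sign is −
Lon: 26° + 22/60 + 20.9/3600 = 26 + 0.366667 + 0.005806 = 26.372472
E → positive

-17.38481, 26.37247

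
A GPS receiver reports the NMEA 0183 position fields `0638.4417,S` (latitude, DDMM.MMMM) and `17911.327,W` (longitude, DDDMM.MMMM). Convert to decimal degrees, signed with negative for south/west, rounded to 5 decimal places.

-6.64070, -179.18878

Latitude: degrees = first 2 digits = 6, minutes = 38.4417; 6 + 38.4417/60 = 6.640695
S → negative
λ: split at 3 digits → 179° and 11.327′; 179 + 11.327/60 = 179.188783
W → negative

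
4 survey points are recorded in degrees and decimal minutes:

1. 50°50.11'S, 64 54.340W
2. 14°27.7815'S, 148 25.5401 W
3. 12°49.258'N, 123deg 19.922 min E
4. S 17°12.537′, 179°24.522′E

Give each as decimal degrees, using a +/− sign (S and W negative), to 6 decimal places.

1. -50.835167, -64.905667
2. -14.463025, -148.425668
3. 12.820967, 123.332033
4. -17.208950, 179.408700

Point 1:
  Latitude: 50 + 50.11/60 = 50.8351667
  hemisphere S, so the sign is −
  Longitude: 64 + 54.34/60 = 64.9056667
  W ⇒ negate
Point 2:
  φ: 14 + 27.7815/60 = 14.4630250
  hemisphere S, so the sign is −
  λ: 25.5401′ = 0.425668°; total 148.4256683
  hemisphere W, so the sign is −
Point 3:
  Lat: 49.258′ = 0.820967°; total 12.8209667
  N → positive
  λ: 19.922′ = 0.332033°; total 123.3320333
  E ⇒ keep positive
Point 4:
  Latitude: 17 + 12.537/60 = 17.2089500
  S ⇒ negate
  Longitude: 24.522′ = 0.408700°; total 179.4087000
  E ⇒ keep positive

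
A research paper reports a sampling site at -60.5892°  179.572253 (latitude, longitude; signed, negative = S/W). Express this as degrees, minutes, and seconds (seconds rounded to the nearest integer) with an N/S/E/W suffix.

60°35′21″ S, 179°34′20″ E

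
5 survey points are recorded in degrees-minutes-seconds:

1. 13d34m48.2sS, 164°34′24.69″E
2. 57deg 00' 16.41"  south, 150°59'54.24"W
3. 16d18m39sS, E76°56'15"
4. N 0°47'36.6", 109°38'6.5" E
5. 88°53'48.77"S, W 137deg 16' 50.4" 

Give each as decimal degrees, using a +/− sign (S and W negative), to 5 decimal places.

1. -13.58006, 164.57353
2. -57.00456, -150.99840
3. -16.31083, 76.93750
4. 0.79350, 109.63514
5. -88.89688, -137.28067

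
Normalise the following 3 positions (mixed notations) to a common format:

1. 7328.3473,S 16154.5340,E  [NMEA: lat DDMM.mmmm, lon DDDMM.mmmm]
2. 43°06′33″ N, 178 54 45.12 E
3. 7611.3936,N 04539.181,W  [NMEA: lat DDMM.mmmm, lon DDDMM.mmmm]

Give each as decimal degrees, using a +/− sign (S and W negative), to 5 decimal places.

1. -73.47246, 161.90890
2. 43.10917, 178.91253
3. 76.18989, -45.65302

Point 1:
  φ: split at 2 digits → 73° and 28.3473′; 73 + 28.3473/60 = 73.472455
  S ⇒ negate
  Longitude: split at 3 digits → 161° and 54.534′; 161 + 54.534/60 = 161.908900
  E ⇒ keep positive
Point 2:
  Lat: 43° + 6/60 + 33/3600 = 43 + 0.100000 + 0.009167 = 43.109167
  N ⇒ keep positive
  λ: 178° + 54/60 + 45.12/3600 = 178 + 0.900000 + 0.012533 = 178.912533
  E → positive
Point 3:
  Latitude: split at 2 digits → 76° and 11.3936′; 76 + 11.3936/60 = 76.189893
  N ⇒ keep positive
  Lon: degrees = first 3 digits = 45, minutes = 39.181; 45 + 39.181/60 = 45.653017
  W → negative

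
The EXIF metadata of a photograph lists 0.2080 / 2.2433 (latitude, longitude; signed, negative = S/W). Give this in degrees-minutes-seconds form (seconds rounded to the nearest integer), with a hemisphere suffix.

0°12′29″ N, 2°14′36″ E

Lat: 0.208000° → 12.48000′; 0.48000 × 60 = 28.80″
λ: 0.243300° → 14.59800′; 0.59800 × 60 = 35.88″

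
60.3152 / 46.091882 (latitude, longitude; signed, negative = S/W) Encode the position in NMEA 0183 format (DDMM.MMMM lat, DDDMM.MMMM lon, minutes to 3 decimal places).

Latitude: minutes = (60.315200 − 60) × 60 = 18.91200
Longitude: minutes = (46.091882 − 46) × 60 = 5.51292

6018.912,N / 04605.513,E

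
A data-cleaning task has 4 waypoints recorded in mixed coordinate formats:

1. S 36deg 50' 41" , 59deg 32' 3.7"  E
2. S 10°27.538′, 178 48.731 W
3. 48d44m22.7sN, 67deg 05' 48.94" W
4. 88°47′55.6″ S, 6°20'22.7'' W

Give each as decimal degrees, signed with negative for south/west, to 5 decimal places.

Point 1:
  Latitude: 36° + 50/60 + 41/3600 = 36 + 0.833333 + 0.011389 = 36.844722
  hemisphere S, so the sign is −
  Longitude: 59 + 32/60 + 3.7/3600 = 59.534361
  E → positive
Point 2:
  Lat: 27.538′ = 0.458967°; total 10.458967
  S → negative
  Lon: 178 + 48.731/60 = 178.812183
  hemisphere W, so the sign is −
Point 3:
  Latitude: 48° + 44/60 + 22.7/3600 = 48 + 0.733333 + 0.006306 = 48.739639
  N → positive
  Lon: 67° + 5/60 + 48.94/3600 = 67 + 0.083333 + 0.013594 = 67.096928
  W ⇒ negate
Point 4:
  φ: 88° + 47/60 + 55.6/3600 = 88 + 0.783333 + 0.015444 = 88.798778
  hemisphere S, so the sign is −
  λ: 6 + 20/60 + 22.7/3600 = 6.339639
  W ⇒ negate

1. -36.84472, 59.53436
2. -10.45897, -178.81218
3. 48.73964, -67.09693
4. -88.79878, -6.33964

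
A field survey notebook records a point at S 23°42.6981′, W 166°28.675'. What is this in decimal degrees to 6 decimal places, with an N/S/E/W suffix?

23.711635° S, 166.477917° W

Latitude: 42.6981′ = 0.711635°; total 23.7116350
Longitude: 28.675′ = 0.477917°; total 166.4779167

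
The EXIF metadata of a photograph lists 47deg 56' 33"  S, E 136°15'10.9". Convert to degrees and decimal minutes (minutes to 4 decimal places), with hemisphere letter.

Lat: 56 + 33/60 = 56.550000′
Lon: 15 + 10.9/60 = 15.181667′

47° 56.5500′ S, 136° 15.1817′ E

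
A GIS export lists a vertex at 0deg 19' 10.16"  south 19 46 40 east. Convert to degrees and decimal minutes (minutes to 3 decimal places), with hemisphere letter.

Latitude: 19 + 10.16/60 = 19.16933′
λ: 46 + 40/60 = 46.66667′

0° 19.169′ S, 19° 46.667′ E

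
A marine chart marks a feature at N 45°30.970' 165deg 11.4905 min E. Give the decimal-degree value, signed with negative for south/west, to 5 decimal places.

45.51617, 165.19151

φ: 30.97′ = 0.516167°; total 45.516167
N → positive
Lon: 165 + 11.4905/60 = 165.191508
E ⇒ keep positive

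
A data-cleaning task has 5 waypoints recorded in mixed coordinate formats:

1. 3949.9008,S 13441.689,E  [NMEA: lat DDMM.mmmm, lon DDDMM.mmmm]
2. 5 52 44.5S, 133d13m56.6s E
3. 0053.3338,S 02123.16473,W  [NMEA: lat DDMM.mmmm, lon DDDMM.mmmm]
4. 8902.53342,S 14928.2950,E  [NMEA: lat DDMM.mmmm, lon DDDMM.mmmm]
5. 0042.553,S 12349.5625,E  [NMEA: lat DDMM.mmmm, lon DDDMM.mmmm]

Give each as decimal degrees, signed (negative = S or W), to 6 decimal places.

Point 1:
  Lat: degrees = first 2 digits = 39, minutes = 49.9008; 39 + 49.9008/60 = 39.8316800
  hemisphere S, so the sign is −
  Lon: degrees = first 3 digits = 134, minutes = 41.689; 134 + 41.689/60 = 134.6948167
  E ⇒ keep positive
Point 2:
  Lat: 5° + 52/60 + 44.5/3600 = 5 + 0.866667 + 0.012361 = 5.8790278
  S → negative
  λ: 13′ + 56.6″ = 13.94333′; 133 + 13.94333/60 = 133.2323889
  E ⇒ keep positive
Point 3:
  Lat: split at 2 digits → 00° and 53.3338′; 0 + 53.3338/60 = 0.8888967
  hemisphere S, so the sign is −
  λ: split at 3 digits → 021° and 23.16473′; 21 + 23.16473/60 = 21.3860788
  W ⇒ negate
Point 4:
  φ: degrees = first 2 digits = 89, minutes = 2.53342; 89 + 2.53342/60 = 89.0422237
  hemisphere S, so the sign is −
  Longitude: degrees = first 3 digits = 149, minutes = 28.295; 149 + 28.295/60 = 149.4715833
  E → positive
Point 5:
  Latitude: degrees = first 2 digits = 0, minutes = 42.553; 0 + 42.553/60 = 0.7092167
  hemisphere S, so the sign is −
  λ: split at 3 digits → 123° and 49.5625′; 123 + 49.5625/60 = 123.8260417
  E ⇒ keep positive

1. -39.831680, 134.694817
2. -5.879028, 133.232389
3. -0.888897, -21.386079
4. -89.042224, 149.471583
5. -0.709217, 123.826042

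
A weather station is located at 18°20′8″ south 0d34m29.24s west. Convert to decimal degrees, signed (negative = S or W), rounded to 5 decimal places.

Latitude: 20′ + 8″ = 20.13333′; 18 + 20.13333/60 = 18.335556
S ⇒ negate
λ: 0° + 34/60 + 29.24/3600 = 0 + 0.566667 + 0.008122 = 0.574789
W → negative

-18.33556, -0.57479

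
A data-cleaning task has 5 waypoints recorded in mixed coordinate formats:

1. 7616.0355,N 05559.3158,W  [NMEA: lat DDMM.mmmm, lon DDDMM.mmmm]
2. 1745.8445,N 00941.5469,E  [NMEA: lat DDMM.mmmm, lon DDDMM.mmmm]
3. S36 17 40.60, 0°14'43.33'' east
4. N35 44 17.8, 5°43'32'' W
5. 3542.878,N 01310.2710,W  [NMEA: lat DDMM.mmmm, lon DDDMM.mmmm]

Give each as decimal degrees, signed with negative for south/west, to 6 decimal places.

Point 1:
  Latitude: split at 2 digits → 76° and 16.0355′; 76 + 16.0355/60 = 76.2672583
  N → positive
  Lon: degrees = first 3 digits = 55, minutes = 59.3158; 55 + 59.3158/60 = 55.9885967
  W → negative
Point 2:
  φ: split at 2 digits → 17° and 45.8445′; 17 + 45.8445/60 = 17.7640750
  N ⇒ keep positive
  Longitude: split at 3 digits → 009° and 41.5469′; 9 + 41.5469/60 = 9.6924483
  E ⇒ keep positive
Point 3:
  Latitude: 36° + 17/60 + 40.6/3600 = 36 + 0.283333 + 0.011278 = 36.2946111
  S → negative
  λ: 0° + 14/60 + 43.33/3600 = 0 + 0.233333 + 0.012036 = 0.2453694
  E ⇒ keep positive
Point 4:
  Latitude: 44′ + 17.8″ = 44.29667′; 35 + 44.29667/60 = 35.7382778
  N → positive
  Lon: 43′ + 32″ = 43.53333′; 5 + 43.53333/60 = 5.7255556
  W ⇒ negate
Point 5:
  Latitude: degrees = first 2 digits = 35, minutes = 42.878; 35 + 42.878/60 = 35.7146333
  N → positive
  Longitude: split at 3 digits → 013° and 10.271′; 13 + 10.271/60 = 13.1711833
  W ⇒ negate

1. 76.267258, -55.988597
2. 17.764075, 9.692448
3. -36.294611, 0.245369
4. 35.738278, -5.725556
5. 35.714633, -13.171183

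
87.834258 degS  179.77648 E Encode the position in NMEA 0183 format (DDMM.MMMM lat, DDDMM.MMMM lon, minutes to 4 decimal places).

Lat: 87° + 0.834258 × 60 = 87° 50.055480′
Lon: fractional part 0.776480 → 46.588800 minutes

8750.0555,S / 17946.5888,E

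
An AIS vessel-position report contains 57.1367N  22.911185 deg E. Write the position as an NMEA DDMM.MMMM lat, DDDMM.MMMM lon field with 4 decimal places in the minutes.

5708.2020,N / 02254.6711,E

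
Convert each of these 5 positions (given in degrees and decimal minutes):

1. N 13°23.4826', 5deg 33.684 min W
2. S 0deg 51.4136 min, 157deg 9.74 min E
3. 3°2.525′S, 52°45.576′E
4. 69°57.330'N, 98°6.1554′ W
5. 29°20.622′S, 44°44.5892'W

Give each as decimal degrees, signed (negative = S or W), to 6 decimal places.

Point 1:
  Latitude: 13 + 23.4826/60 = 13.3913767
  N ⇒ keep positive
  Longitude: 5 + 33.684/60 = 5.5614000
  hemisphere W, so the sign is −
Point 2:
  Lat: 51.4136′ = 0.856893°; total 0.8568933
  S → negative
  λ: 9.74′ = 0.162333°; total 157.1623333
  E ⇒ keep positive
Point 3:
  Lat: 2.525′ = 0.042083°; total 3.0420833
  S → negative
  Longitude: 52 + 45.576/60 = 52.7596000
  E → positive
Point 4:
  Latitude: 57.33′ = 0.955500°; total 69.9555000
  N → positive
  Lon: 98 + 6.1554/60 = 98.1025900
  hemisphere W, so the sign is −
Point 5:
  Latitude: 20.622′ = 0.343700°; total 29.3437000
  S → negative
  λ: 44 + 44.5892/60 = 44.7431533
  W ⇒ negate

1. 13.391377, -5.561400
2. -0.856893, 157.162333
3. -3.042083, 52.759600
4. 69.955500, -98.102590
5. -29.343700, -44.743153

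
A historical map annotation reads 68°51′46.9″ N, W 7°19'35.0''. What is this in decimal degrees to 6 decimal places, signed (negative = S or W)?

68.863028, -7.326389

Latitude: 68° + 51/60 + 46.9/3600 = 68 + 0.850000 + 0.013028 = 68.8630278
N → positive
Longitude: 19′ + 35″ = 19.58333′; 7 + 19.58333/60 = 7.3263889
W ⇒ negate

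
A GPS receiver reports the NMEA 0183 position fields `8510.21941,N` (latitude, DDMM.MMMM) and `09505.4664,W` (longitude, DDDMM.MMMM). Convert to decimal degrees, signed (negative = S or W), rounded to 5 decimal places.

85.17032, -95.09111

Lat: degrees = first 2 digits = 85, minutes = 10.21941; 85 + 10.21941/60 = 85.170324
N → positive
Lon: degrees = first 3 digits = 95, minutes = 5.4664; 95 + 5.4664/60 = 95.091107
hemisphere W, so the sign is −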